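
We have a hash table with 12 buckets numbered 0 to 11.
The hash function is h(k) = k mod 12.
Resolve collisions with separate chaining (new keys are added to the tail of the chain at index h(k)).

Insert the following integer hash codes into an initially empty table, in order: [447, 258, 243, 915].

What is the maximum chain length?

3

Insert 447: h=3, bucket 3 empty → new chain.
Insert 258: h=6, bucket 6 empty → new chain.
Insert 243: h=3, bucket 3 nonempty → append to chain.
Insert 915: h=3, bucket 3 nonempty → append to chain.
Final buckets:
0: —
1: —
2: —
3: 447 -> 243 -> 915
4: —
5: —
6: 258
7: —
8: —
9: —
10: —
11: —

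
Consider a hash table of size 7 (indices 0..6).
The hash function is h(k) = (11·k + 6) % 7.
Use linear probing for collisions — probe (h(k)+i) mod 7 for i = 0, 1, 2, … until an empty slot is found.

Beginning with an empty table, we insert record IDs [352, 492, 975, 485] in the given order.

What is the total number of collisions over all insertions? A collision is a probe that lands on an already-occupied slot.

352: h=0 -> slot 0
492: h=0, probe 0,1 -> slot 1
975: h=0, probe 0,1,2 -> slot 2
485: h=0, probe 0,1,2,3 -> slot 3
Table: [352, 492, 975, 485, -, -, -]

6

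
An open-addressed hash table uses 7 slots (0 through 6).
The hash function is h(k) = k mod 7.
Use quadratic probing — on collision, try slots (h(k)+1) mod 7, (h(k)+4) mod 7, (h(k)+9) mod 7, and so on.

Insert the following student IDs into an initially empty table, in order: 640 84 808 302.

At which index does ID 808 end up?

4

640 hashes to 3; slot 3 is free → place at 3.
84 hashes to 0; slot 0 is free → place at 0.
808 hashes to 3; 3 taken → place at 4.
302 hashes to 1; slot 1 is free → place at 1.
Table: [84, 302, _, 640, 808, _, _]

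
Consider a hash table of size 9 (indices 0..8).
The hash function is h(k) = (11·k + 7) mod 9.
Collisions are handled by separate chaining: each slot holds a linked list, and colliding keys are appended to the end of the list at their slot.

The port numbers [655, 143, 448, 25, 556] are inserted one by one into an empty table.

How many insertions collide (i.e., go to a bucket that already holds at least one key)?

3

Insert 655: h=3, bucket 3 empty → new chain.
Insert 143: h=5, bucket 5 empty → new chain.
Insert 448: h=3, bucket 3 nonempty → append to chain.
Insert 25: h=3, bucket 3 nonempty → append to chain.
Insert 556: h=3, bucket 3 nonempty → append to chain.
Final buckets:
0: _
1: _
2: _
3: 655 -> 448 -> 25 -> 556
4: _
5: 143
6: _
7: _
8: _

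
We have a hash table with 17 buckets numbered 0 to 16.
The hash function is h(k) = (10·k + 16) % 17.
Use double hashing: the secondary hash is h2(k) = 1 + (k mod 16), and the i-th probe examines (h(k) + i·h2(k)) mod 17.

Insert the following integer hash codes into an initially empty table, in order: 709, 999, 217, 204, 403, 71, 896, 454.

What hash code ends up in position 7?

Insert 709: h=0, slot 0 empty → index 0.
Insert 999: h=10, slot 10 empty → index 10.
Insert 217: h=10, h2=10, slot 10 occupied → index 3.
Insert 204: h=16, slot 16 empty → index 16.
Insert 403: h=0, h2=4, slot 0 occupied → index 4.
Insert 71: h=12, slot 12 empty → index 12.
Insert 896: h=0, h2=1, slot 0 occupied → index 1.
Insert 454: h=0, h2=7, slot 0 occupied → index 7.
Table: [709, 896, -, 217, 403, -, -, 454, -, -, 999, -, 71, -, -, -, 204]

454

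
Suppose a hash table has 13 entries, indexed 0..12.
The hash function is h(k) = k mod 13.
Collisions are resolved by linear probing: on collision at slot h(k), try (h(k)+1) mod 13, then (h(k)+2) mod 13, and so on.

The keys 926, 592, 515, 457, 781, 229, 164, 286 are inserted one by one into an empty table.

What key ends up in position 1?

Insert 926: h=3, slot 3 empty => index 3.
Insert 592: h=7, slot 7 empty => index 7.
Insert 515: h=8, slot 8 empty => index 8.
Insert 457: h=2, slot 2 empty => index 2.
Insert 781: h=1, slot 1 empty => index 1.
Insert 229: h=8, slot 8 occupied => index 9.
Insert 164: h=8, slots 8,9 occupied => index 10.
Insert 286: h=0, slot 0 empty => index 0.
Table: [286, 781, 457, 926, _, _, _, 592, 515, 229, 164, _, _]

781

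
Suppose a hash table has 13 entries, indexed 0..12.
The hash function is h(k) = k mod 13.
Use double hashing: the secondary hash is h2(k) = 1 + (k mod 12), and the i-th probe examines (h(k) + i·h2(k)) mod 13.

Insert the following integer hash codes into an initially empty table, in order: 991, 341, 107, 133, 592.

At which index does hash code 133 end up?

5

Insert 991: h=3, slot 3 empty → index 3.
Insert 341: h=3, h2=6, slot 3 occupied → index 9.
Insert 107: h=3, h2=12, slot 3 occupied → index 2.
Insert 133: h=3, h2=2, slot 3 occupied → index 5.
Insert 592: h=7, slot 7 empty → index 7.
Table: [-, -, 107, 991, -, 133, -, 592, -, 341, -, -, -]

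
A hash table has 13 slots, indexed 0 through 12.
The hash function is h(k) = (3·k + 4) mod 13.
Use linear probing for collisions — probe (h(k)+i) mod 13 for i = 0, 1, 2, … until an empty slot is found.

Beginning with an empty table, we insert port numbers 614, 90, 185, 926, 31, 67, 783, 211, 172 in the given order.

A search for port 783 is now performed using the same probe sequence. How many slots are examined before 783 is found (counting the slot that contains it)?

614 hashes to 0; slot 0 is free -> place at 0.
90 hashes to 1; slot 1 is free -> place at 1.
185 hashes to 0; 0,1 taken -> place at 2.
926 hashes to 0; 0,1,2 taken -> place at 3.
31 hashes to 6; slot 6 is free -> place at 6.
67 hashes to 10; slot 10 is free -> place at 10.
783 hashes to 0; 0,1,2,3 taken -> place at 4.
211 hashes to 0; 0,1,2,3,4 taken -> place at 5.
172 hashes to 0; 0,1,2,3,4,5,6 taken -> place at 7.
Table: [614, 90, 185, 926, 783, 211, 31, 172, —, —, 67, —, —]
Lookup 783: h=0, probe 0,1,2,3,4 → found at 4.

5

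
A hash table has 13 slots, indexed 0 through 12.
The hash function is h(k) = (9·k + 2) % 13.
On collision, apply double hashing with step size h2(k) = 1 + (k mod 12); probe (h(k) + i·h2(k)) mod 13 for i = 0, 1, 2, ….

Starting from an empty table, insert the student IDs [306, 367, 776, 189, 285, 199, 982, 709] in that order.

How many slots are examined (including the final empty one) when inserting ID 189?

306 hashes to 0; slot 0 is free => place at 0.
367 hashes to 3; slot 3 is free => place at 3.
776 hashes to 5; slot 5 is free => place at 5.
189 hashes to 0, h2=10; 0 taken => place at 10.
285 hashes to 6; slot 6 is free => place at 6.
199 hashes to 12; slot 12 is free => place at 12.
982 hashes to 0, h2=11; 0 taken => place at 11.
709 hashes to 0, h2=2; 0 taken => place at 2.
Table: [306, ., 709, 367, ., 776, 285, ., ., ., 189, 982, 199]

2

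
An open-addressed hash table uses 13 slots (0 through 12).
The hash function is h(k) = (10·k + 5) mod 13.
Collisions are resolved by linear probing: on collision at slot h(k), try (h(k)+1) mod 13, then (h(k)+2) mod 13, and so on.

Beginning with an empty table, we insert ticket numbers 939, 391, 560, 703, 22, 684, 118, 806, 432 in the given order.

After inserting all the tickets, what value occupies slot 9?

939: h=9 → slot 9
391: h=2 → slot 2
560: h=2, probe 2,3 → slot 3
703: h=2, probe 2,3,4 → slot 4
22: h=4, probe 4,5 → slot 5
684: h=7 → slot 7
118: h=2, probe 2,3,4,5,6 → slot 6
806: h=5, probe 5,6,7,8 → slot 8
432: h=9, probe 9,10 → slot 10
Table: [., ., 391, 560, 703, 22, 118, 684, 806, 939, 432, ., .]

939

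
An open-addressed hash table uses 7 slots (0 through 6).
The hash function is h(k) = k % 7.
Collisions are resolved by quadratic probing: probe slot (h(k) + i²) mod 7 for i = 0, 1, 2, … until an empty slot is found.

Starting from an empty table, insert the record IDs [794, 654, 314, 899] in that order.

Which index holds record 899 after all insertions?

0

794 hashes to 3; slot 3 is free => place at 3.
654 hashes to 3; 3 taken => place at 4.
314 hashes to 6; slot 6 is free => place at 6.
899 hashes to 3; 3,4 taken => place at 0.
Table: [899, -, -, 794, 654, -, 314]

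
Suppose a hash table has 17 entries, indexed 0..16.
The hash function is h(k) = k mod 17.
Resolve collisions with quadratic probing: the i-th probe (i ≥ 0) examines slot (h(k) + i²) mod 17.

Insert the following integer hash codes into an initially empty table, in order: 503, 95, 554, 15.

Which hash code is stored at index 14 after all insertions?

554

503 hashes to 10; slot 10 is free -> place at 10.
95 hashes to 10; 10 taken -> place at 11.
554 hashes to 10; 10,11 taken -> place at 14.
15 hashes to 15; slot 15 is free -> place at 15.
Table: [., ., ., ., ., ., ., ., ., ., 503, 95, ., ., 554, 15, .]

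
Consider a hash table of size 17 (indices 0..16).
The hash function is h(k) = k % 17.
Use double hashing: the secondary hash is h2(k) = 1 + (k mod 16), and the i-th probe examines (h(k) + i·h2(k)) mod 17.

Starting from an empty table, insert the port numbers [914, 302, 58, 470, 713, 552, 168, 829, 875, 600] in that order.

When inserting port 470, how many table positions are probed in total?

2

914: h=13 → slot 13
302: h=13, h2=15, probe 13,11 → slot 11
58: h=7 → slot 7
470: h=11, h2=7, probe 11,1 → slot 1
713: h=16 → slot 16
552: h=8 → slot 8
168: h=15 → slot 15
829: h=13, h2=14, probe 13,10 → slot 10
875: h=8, h2=12, probe 8,3 → slot 3
600: h=5 → slot 5
Table: [-, 470, -, 875, -, 600, -, 58, 552, -, 829, 302, -, 914, -, 168, 713]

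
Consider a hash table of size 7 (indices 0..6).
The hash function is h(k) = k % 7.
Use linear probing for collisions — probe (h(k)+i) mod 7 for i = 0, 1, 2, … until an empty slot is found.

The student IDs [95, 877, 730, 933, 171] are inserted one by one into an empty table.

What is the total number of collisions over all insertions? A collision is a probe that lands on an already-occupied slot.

Insert 95: h=4, slot 4 empty -> index 4.
Insert 877: h=2, slot 2 empty -> index 2.
Insert 730: h=2, slot 2 occupied -> index 3.
Insert 933: h=2, slots 2,3,4 occupied -> index 5.
Insert 171: h=3, slots 3,4,5 occupied -> index 6.
Table: [-, -, 877, 730, 95, 933, 171]

7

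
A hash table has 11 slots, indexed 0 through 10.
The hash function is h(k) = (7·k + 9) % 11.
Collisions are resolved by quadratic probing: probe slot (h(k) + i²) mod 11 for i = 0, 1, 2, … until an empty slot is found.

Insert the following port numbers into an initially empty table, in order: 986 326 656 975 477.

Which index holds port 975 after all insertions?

986 hashes to 3; slot 3 is free -> place at 3.
326 hashes to 3; 3 taken -> place at 4.
656 hashes to 3; 3,4 taken -> place at 7.
975 hashes to 3; 3,4,7 taken -> place at 1.
477 hashes to 4; 4 taken -> place at 5.
Table: [∅, 975, ∅, 986, 326, 477, ∅, 656, ∅, ∅, ∅]

1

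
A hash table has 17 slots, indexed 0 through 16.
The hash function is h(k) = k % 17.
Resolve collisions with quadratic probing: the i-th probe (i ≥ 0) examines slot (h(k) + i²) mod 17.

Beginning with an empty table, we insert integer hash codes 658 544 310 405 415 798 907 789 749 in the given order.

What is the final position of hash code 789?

8

658: h=12 -> slot 12
544: h=0 -> slot 0
310: h=4 -> slot 4
405: h=14 -> slot 14
415: h=7 -> slot 7
798: h=16 -> slot 16
907: h=6 -> slot 6
789: h=7, probe 7,8 -> slot 8
749: h=1 -> slot 1
Table: [544, 749, ∅, ∅, 310, ∅, 907, 415, 789, ∅, ∅, ∅, 658, ∅, 405, ∅, 798]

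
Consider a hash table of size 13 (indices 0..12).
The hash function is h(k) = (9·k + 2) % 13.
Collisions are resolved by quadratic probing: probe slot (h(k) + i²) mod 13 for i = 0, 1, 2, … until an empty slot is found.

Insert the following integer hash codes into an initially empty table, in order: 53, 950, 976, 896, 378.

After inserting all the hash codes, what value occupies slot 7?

53 hashes to 11; slot 11 is free -> place at 11.
950 hashes to 11; 11 taken -> place at 12.
976 hashes to 11; 11,12 taken -> place at 2.
896 hashes to 6; slot 6 is free -> place at 6.
378 hashes to 11; 11,12,2 taken -> place at 7.
Table: [—, —, 976, —, —, —, 896, 378, —, —, —, 53, 950]

378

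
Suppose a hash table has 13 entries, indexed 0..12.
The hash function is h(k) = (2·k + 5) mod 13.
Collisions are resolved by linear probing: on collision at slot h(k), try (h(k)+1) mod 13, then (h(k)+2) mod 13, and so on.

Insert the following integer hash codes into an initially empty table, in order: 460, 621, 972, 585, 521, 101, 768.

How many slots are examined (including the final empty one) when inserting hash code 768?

460: h=2 -> slot 2
621: h=12 -> slot 12
972: h=12, probe 12,0 -> slot 0
585: h=5 -> slot 5
521: h=7 -> slot 7
101: h=12, probe 12,0,1 -> slot 1
768: h=7, probe 7,8 -> slot 8
Table: [972, 101, 460, ., ., 585, ., 521, 768, ., ., ., 621]

2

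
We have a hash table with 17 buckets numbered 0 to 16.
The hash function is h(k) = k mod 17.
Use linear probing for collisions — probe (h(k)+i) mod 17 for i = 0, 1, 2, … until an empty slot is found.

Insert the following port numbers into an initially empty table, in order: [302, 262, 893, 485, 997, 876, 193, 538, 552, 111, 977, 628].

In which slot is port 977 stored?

Insert 302: h=13, slot 13 empty => index 13.
Insert 262: h=7, slot 7 empty => index 7.
Insert 893: h=9, slot 9 empty => index 9.
Insert 485: h=9, slot 9 occupied => index 10.
Insert 997: h=11, slot 11 empty => index 11.
Insert 876: h=9, slots 9,10,11 occupied => index 12.
Insert 193: h=6, slot 6 empty => index 6.
Insert 538: h=11, slots 11,12,13 occupied => index 14.
Insert 552: h=8, slot 8 empty => index 8.
Insert 111: h=9, slots 9,10,11,12,13,14 occupied => index 15.
Insert 977: h=8, slots 8,9,10,11,12,13,14,15 occupied => index 16.
Insert 628: h=16, slot 16 occupied => index 0.
Table: [628, _, _, _, _, _, 193, 262, 552, 893, 485, 997, 876, 302, 538, 111, 977]

16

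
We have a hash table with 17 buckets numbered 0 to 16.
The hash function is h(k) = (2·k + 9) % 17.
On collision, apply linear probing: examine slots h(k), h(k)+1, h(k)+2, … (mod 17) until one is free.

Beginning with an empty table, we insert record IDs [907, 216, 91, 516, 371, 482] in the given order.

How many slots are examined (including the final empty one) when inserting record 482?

4

907: h=4 -> slot 4
216: h=16 -> slot 16
91: h=4, probe 4,5 -> slot 5
516: h=4, probe 4,5,6 -> slot 6
371: h=3 -> slot 3
482: h=4, probe 4,5,6,7 -> slot 7
Table: [_, _, _, 371, 907, 91, 516, 482, _, _, _, _, _, _, _, _, 216]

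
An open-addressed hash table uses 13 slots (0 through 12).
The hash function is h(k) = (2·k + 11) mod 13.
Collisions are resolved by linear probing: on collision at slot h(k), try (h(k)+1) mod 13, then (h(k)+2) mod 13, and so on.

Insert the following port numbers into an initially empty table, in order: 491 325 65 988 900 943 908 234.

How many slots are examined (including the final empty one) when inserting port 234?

5

491 hashes to 5; slot 5 is free -> place at 5.
325 hashes to 11; slot 11 is free -> place at 11.
65 hashes to 11; 11 taken -> place at 12.
988 hashes to 11; 11,12 taken -> place at 0.
900 hashes to 4; slot 4 is free -> place at 4.
943 hashes to 12; 12,0 taken -> place at 1.
908 hashes to 7; slot 7 is free -> place at 7.
234 hashes to 11; 11,12,0,1 taken -> place at 2.
Table: [988, 943, 234, ∅, 900, 491, ∅, 908, ∅, ∅, ∅, 325, 65]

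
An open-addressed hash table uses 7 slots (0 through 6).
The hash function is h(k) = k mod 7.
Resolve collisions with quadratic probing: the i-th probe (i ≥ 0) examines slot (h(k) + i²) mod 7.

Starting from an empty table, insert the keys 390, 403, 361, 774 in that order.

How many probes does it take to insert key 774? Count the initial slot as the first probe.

4

Insert 390: h=5, slot 5 empty -> index 5.
Insert 403: h=4, slot 4 empty -> index 4.
Insert 361: h=4, slots 4,5 occupied -> index 1.
Insert 774: h=4, slots 4,5,1 occupied -> index 6.
Table: [_, 361, _, _, 403, 390, 774]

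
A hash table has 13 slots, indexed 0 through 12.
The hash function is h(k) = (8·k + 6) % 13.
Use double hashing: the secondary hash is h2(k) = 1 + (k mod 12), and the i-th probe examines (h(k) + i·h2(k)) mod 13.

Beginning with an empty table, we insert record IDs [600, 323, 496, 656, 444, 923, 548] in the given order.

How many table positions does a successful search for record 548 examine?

600: h=9 -> slot 9
323: h=3 -> slot 3
496: h=9, h2=5, probe 9,1 -> slot 1
656: h=2 -> slot 2
444: h=9, h2=1, probe 9,10 -> slot 10
923: h=6 -> slot 6
548: h=9, h2=9, probe 9,5 -> slot 5
Table: [., 496, 656, 323, ., 548, 923, ., ., 600, 444, ., .]
Lookup 548: h=9, h2=9, probe 9,5 → found at 5.

2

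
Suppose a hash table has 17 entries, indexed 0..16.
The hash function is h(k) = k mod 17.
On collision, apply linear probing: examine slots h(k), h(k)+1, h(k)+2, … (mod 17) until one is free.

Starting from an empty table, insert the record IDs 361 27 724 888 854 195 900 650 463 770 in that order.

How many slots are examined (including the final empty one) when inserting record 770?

361: h=4 -> slot 4
27: h=10 -> slot 10
724: h=10, probe 10,11 -> slot 11
888: h=4, probe 4,5 -> slot 5
854: h=4, probe 4,5,6 -> slot 6
195: h=8 -> slot 8
900: h=16 -> slot 16
650: h=4, probe 4,5,6,7 -> slot 7
463: h=4, probe 4,5,6,7,8,9 -> slot 9
770: h=5, probe 5,6,7,8,9,10,11,12 -> slot 12
Table: [∅, ∅, ∅, ∅, 361, 888, 854, 650, 195, 463, 27, 724, 770, ∅, ∅, ∅, 900]

8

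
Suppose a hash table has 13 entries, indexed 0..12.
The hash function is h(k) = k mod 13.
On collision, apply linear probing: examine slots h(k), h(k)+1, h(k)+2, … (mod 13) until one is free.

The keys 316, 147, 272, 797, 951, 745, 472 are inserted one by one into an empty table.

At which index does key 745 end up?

7

316 hashes to 4; slot 4 is free => place at 4.
147 hashes to 4; 4 taken => place at 5.
272 hashes to 12; slot 12 is free => place at 12.
797 hashes to 4; 4,5 taken => place at 6.
951 hashes to 2; slot 2 is free => place at 2.
745 hashes to 4; 4,5,6 taken => place at 7.
472 hashes to 4; 4,5,6,7 taken => place at 8.
Table: [—, —, 951, —, 316, 147, 797, 745, 472, —, —, —, 272]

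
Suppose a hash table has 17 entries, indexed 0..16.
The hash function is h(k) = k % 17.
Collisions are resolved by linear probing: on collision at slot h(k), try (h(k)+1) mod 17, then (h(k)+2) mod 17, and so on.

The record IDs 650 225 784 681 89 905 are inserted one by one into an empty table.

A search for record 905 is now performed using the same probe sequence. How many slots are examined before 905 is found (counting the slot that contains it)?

4

650: h=4 -> slot 4
225: h=4, probe 4,5 -> slot 5
784: h=2 -> slot 2
681: h=1 -> slot 1
89: h=4, probe 4,5,6 -> slot 6
905: h=4, probe 4,5,6,7 -> slot 7
Table: [., 681, 784, ., 650, 225, 89, 905, ., ., ., ., ., ., ., ., .]
Lookup 905: h=4, probe 4,5,6,7 → found at 7.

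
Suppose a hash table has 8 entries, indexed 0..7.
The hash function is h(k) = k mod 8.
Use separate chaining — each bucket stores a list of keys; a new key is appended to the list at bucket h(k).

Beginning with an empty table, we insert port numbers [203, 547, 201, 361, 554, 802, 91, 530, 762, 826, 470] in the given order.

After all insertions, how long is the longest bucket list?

Insert 203: h=3, bucket 3 empty -> new chain.
Insert 547: h=3, bucket 3 nonempty -> append to chain.
Insert 201: h=1, bucket 1 empty -> new chain.
Insert 361: h=1, bucket 1 nonempty -> append to chain.
Insert 554: h=2, bucket 2 empty -> new chain.
Insert 802: h=2, bucket 2 nonempty -> append to chain.
Insert 91: h=3, bucket 3 nonempty -> append to chain.
Insert 530: h=2, bucket 2 nonempty -> append to chain.
Insert 762: h=2, bucket 2 nonempty -> append to chain.
Insert 826: h=2, bucket 2 nonempty -> append to chain.
Insert 470: h=6, bucket 6 empty -> new chain.
Final buckets:
0: —
1: 201 -> 361
2: 554 -> 802 -> 530 -> 762 -> 826
3: 203 -> 547 -> 91
4: —
5: —
6: 470
7: —

5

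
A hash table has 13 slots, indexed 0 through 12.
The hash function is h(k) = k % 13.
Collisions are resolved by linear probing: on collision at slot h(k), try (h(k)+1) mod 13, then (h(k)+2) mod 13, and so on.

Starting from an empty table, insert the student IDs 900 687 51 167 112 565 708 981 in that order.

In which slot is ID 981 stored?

9

900 hashes to 3; slot 3 is free → place at 3.
687 hashes to 11; slot 11 is free → place at 11.
51 hashes to 12; slot 12 is free → place at 12.
167 hashes to 11; 11,12 taken → place at 0.
112 hashes to 8; slot 8 is free → place at 8.
565 hashes to 6; slot 6 is free → place at 6.
708 hashes to 6; 6 taken → place at 7.
981 hashes to 6; 6,7,8 taken → place at 9.
Table: [167, _, _, 900, _, _, 565, 708, 112, 981, _, 687, 51]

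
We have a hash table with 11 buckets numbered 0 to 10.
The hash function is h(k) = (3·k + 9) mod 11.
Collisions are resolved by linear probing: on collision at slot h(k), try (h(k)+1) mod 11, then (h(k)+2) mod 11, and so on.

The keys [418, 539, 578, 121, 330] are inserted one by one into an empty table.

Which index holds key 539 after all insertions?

10

418 hashes to 9; slot 9 is free => place at 9.
539 hashes to 9; 9 taken => place at 10.
578 hashes to 5; slot 5 is free => place at 5.
121 hashes to 9; 9,10 taken => place at 0.
330 hashes to 9; 9,10,0 taken => place at 1.
Table: [121, 330, ., ., ., 578, ., ., ., 418, 539]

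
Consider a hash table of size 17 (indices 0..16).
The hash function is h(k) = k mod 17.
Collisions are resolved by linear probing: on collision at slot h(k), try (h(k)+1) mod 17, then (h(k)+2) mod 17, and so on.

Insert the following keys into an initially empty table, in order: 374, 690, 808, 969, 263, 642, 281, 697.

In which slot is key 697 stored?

2

Insert 374: h=0, slot 0 empty => index 0.
Insert 690: h=10, slot 10 empty => index 10.
Insert 808: h=9, slot 9 empty => index 9.
Insert 969: h=0, slot 0 occupied => index 1.
Insert 263: h=8, slot 8 empty => index 8.
Insert 642: h=13, slot 13 empty => index 13.
Insert 281: h=9, slots 9,10 occupied => index 11.
Insert 697: h=0, slots 0,1 occupied => index 2.
Table: [374, 969, 697, ∅, ∅, ∅, ∅, ∅, 263, 808, 690, 281, ∅, 642, ∅, ∅, ∅]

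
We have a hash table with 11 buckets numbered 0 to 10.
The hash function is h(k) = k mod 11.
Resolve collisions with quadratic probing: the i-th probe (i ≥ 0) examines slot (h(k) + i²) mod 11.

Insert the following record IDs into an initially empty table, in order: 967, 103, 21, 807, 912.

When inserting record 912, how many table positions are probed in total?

3

Insert 967: h=10, slot 10 empty → index 10.
Insert 103: h=4, slot 4 empty → index 4.
Insert 21: h=10, slot 10 occupied → index 0.
Insert 807: h=4, slot 4 occupied → index 5.
Insert 912: h=10, slots 10,0 occupied → index 3.
Table: [21, ., ., 912, 103, 807, ., ., ., ., 967]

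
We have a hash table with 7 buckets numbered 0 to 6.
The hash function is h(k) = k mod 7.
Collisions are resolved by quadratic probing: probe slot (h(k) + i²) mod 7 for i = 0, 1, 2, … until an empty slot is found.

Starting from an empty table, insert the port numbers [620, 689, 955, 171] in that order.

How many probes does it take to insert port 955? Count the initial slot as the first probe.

3

620: h=4 => slot 4
689: h=3 => slot 3
955: h=3, probe 3,4,0 => slot 0
171: h=3, probe 3,4,0,5 => slot 5
Table: [955, —, —, 689, 620, 171, —]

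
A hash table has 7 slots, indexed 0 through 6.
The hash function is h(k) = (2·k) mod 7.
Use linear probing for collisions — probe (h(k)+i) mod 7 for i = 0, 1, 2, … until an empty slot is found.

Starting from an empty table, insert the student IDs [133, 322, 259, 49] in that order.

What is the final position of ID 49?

133 hashes to 0; slot 0 is free → place at 0.
322 hashes to 0; 0 taken → place at 1.
259 hashes to 0; 0,1 taken → place at 2.
49 hashes to 0; 0,1,2 taken → place at 3.
Table: [133, 322, 259, 49, ., ., .]

3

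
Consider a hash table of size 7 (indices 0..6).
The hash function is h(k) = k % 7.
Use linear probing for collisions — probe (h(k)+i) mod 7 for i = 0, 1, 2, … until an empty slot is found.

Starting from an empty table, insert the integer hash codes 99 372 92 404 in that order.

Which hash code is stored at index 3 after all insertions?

Insert 99: h=1, slot 1 empty -> index 1.
Insert 372: h=1, slot 1 occupied -> index 2.
Insert 92: h=1, slots 1,2 occupied -> index 3.
Insert 404: h=5, slot 5 empty -> index 5.
Table: [., 99, 372, 92, ., 404, .]

92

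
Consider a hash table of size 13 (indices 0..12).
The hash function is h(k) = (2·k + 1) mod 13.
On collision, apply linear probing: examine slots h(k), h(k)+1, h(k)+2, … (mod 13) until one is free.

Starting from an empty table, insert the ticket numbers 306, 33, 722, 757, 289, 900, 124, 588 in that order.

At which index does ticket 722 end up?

4

306: h=2 => slot 2
33: h=2, probe 2,3 => slot 3
722: h=2, probe 2,3,4 => slot 4
757: h=7 => slot 7
289: h=7, probe 7,8 => slot 8
900: h=7, probe 7,8,9 => slot 9
124: h=2, probe 2,3,4,5 => slot 5
588: h=7, probe 7,8,9,10 => slot 10
Table: [—, —, 306, 33, 722, 124, —, 757, 289, 900, 588, —, —]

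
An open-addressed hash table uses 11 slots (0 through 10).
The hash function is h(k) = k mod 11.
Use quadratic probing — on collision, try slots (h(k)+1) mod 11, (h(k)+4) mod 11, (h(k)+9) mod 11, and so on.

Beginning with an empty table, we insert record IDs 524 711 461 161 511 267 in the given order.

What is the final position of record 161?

0

524: h=7 => slot 7
711: h=7, probe 7,8 => slot 8
461: h=10 => slot 10
161: h=7, probe 7,8,0 => slot 0
511: h=5 => slot 5
267: h=3 => slot 3
Table: [161, —, —, 267, —, 511, —, 524, 711, —, 461]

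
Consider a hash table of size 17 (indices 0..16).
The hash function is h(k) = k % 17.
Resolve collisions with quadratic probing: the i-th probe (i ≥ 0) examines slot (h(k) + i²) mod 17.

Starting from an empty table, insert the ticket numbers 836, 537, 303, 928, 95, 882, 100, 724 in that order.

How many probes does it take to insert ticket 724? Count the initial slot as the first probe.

836: h=3 → slot 3
537: h=10 → slot 10
303: h=14 → slot 14
928: h=10, probe 10,11 → slot 11
95: h=10, probe 10,11,14,2 → slot 2
882: h=15 → slot 15
100: h=15, probe 15,16 → slot 16
724: h=10, probe 10,11,14,2,9 → slot 9
Table: [∅, ∅, 95, 836, ∅, ∅, ∅, ∅, ∅, 724, 537, 928, ∅, ∅, 303, 882, 100]

5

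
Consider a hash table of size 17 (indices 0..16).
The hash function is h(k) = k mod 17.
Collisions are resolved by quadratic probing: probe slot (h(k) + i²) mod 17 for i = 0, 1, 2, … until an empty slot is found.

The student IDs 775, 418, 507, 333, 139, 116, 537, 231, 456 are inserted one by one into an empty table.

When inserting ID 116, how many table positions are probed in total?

775: h=10 -> slot 10
418: h=10, probe 10,11 -> slot 11
507: h=14 -> slot 14
333: h=10, probe 10,11,14,2 -> slot 2
139: h=3 -> slot 3
116: h=14, probe 14,15 -> slot 15
537: h=10, probe 10,11,14,2,9 -> slot 9
231: h=10, probe 10,11,14,2,9,1 -> slot 1
456: h=14, probe 14,15,1,6 -> slot 6
Table: [_, 231, 333, 139, _, _, 456, _, _, 537, 775, 418, _, _, 507, 116, _]

2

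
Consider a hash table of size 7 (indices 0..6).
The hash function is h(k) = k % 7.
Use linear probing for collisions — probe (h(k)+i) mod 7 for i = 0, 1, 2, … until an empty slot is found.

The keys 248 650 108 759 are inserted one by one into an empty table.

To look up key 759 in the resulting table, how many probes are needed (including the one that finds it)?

3

248: h=3 -> slot 3
650: h=6 -> slot 6
108: h=3, probe 3,4 -> slot 4
759: h=3, probe 3,4,5 -> slot 5
Table: [—, —, —, 248, 108, 759, 650]
Lookup 759: h=3, probe 3,4,5 → found at 5.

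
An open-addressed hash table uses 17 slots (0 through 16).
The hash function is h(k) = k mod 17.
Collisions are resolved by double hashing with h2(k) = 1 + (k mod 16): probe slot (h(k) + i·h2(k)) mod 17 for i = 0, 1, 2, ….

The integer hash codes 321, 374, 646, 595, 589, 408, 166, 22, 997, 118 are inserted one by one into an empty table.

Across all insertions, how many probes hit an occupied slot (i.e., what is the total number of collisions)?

321: h=15 → slot 15
374: h=0 → slot 0
646: h=0, h2=7, probe 0,7 → slot 7
595: h=0, h2=4, probe 0,4 → slot 4
589: h=11 → slot 11
408: h=0, h2=9, probe 0,9 → slot 9
166: h=13 → slot 13
22: h=5 → slot 5
997: h=11, h2=6, probe 11,0,6 → slot 6
118: h=16 → slot 16
Table: [374, -, -, -, 595, 22, 997, 646, -, 408, -, 589, -, 166, -, 321, 118]

5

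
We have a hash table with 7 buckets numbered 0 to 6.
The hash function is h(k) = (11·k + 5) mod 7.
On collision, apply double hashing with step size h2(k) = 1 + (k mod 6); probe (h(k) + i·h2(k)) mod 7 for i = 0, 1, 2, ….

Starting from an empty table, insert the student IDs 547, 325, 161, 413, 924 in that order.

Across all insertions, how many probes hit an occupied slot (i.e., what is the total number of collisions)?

2

547 hashes to 2; slot 2 is free -> place at 2.
325 hashes to 3; slot 3 is free -> place at 3.
161 hashes to 5; slot 5 is free -> place at 5.
413 hashes to 5, h2=6; 5 taken -> place at 4.
924 hashes to 5, h2=1; 5 taken -> place at 6.
Table: [-, -, 547, 325, 413, 161, 924]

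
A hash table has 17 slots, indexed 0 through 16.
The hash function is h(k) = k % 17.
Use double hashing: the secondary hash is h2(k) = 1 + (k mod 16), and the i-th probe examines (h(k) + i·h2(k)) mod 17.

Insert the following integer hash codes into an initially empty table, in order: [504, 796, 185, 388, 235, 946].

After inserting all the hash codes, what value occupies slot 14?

504 hashes to 11; slot 11 is free -> place at 11.
796 hashes to 14; slot 14 is free -> place at 14.
185 hashes to 15; slot 15 is free -> place at 15.
388 hashes to 14, h2=5; 14 taken -> place at 2.
235 hashes to 14, h2=12; 14 taken -> place at 9.
946 hashes to 11, h2=3; 11,14 taken -> place at 0.
Table: [946, _, 388, _, _, _, _, _, _, 235, _, 504, _, _, 796, 185, _]

796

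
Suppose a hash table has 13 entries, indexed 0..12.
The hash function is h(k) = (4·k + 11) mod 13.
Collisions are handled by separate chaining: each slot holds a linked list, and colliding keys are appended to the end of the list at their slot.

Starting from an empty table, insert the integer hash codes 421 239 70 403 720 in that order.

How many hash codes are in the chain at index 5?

421 -> bucket 5
239 -> bucket 5 (collision)
70 -> bucket 5 (collision)
403 -> bucket 11
720 -> bucket 5 (collision)
Final buckets:
0: .
1: .
2: .
3: .
4: .
5: 421 -> 239 -> 70 -> 720
6: .
7: .
8: .
9: .
10: .
11: 403
12: .

4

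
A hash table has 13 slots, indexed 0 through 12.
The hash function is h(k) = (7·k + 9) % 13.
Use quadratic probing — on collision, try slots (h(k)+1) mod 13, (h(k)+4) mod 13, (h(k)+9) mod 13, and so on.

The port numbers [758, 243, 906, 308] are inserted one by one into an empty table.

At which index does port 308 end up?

758: h=11 → slot 11
243: h=7 → slot 7
906: h=7, probe 7,8 → slot 8
308: h=7, probe 7,8,11,3 → slot 3
Table: [—, —, —, 308, —, —, —, 243, 906, —, —, 758, —]

3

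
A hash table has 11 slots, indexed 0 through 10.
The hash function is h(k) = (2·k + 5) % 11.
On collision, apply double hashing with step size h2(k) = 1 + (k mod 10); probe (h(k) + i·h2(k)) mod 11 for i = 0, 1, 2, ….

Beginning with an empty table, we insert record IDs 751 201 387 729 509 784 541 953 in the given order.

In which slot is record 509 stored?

Insert 751: h=0, slot 0 empty -> index 0.
Insert 201: h=0, h2=2, slot 0 occupied -> index 2.
Insert 387: h=9, slot 9 empty -> index 9.
Insert 729: h=0, h2=10, slot 0 occupied -> index 10.
Insert 509: h=0, h2=10, slots 0,10,9 occupied -> index 8.
Insert 784: h=0, h2=5, slot 0 occupied -> index 5.
Insert 541: h=9, h2=2, slots 9,0,2 occupied -> index 4.
Insert 953: h=8, h2=4, slot 8 occupied -> index 1.
Table: [751, 953, 201, ., 541, 784, ., ., 509, 387, 729]

8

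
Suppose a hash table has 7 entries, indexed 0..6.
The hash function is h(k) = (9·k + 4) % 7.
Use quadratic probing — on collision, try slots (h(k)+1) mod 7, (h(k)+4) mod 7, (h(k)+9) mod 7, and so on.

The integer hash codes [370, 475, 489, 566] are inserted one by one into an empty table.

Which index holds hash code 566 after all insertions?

Insert 370: h=2, slot 2 empty → index 2.
Insert 475: h=2, slot 2 occupied → index 3.
Insert 489: h=2, slots 2,3 occupied → index 6.
Insert 566: h=2, slots 2,3,6 occupied → index 4.
Table: [∅, ∅, 370, 475, 566, ∅, 489]

4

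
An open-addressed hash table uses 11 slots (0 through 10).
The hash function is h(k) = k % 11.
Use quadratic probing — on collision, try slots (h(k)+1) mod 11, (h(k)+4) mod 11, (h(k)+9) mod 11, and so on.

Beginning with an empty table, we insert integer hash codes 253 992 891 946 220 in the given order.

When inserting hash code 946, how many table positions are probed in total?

3

253: h=0 → slot 0
992: h=2 → slot 2
891: h=0, probe 0,1 → slot 1
946: h=0, probe 0,1,4 → slot 4
220: h=0, probe 0,1,4,9 → slot 9
Table: [253, 891, 992, ∅, 946, ∅, ∅, ∅, ∅, 220, ∅]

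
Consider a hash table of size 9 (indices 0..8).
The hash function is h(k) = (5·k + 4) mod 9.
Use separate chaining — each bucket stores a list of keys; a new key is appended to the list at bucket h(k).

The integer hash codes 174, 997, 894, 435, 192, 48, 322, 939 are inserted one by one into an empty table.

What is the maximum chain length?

174 → bucket 1
997 → bucket 3
894 → bucket 1 (collision)
435 → bucket 1 (collision)
192 → bucket 1 (collision)
48 → bucket 1 (collision)
322 → bucket 3 (collision)
939 → bucket 1 (collision)
Final buckets:
0: -
1: 174 -> 894 -> 435 -> 192 -> 48 -> 939
2: -
3: 997 -> 322
4: -
5: -
6: -
7: -
8: -

6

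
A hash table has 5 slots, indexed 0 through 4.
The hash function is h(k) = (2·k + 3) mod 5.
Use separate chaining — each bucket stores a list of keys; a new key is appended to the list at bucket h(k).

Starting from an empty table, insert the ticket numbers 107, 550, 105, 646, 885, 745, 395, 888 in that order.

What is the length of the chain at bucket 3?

5

Insert 107: h=2, bucket 2 empty → new chain.
Insert 550: h=3, bucket 3 empty → new chain.
Insert 105: h=3, bucket 3 nonempty → append to chain.
Insert 646: h=0, bucket 0 empty → new chain.
Insert 885: h=3, bucket 3 nonempty → append to chain.
Insert 745: h=3, bucket 3 nonempty → append to chain.
Insert 395: h=3, bucket 3 nonempty → append to chain.
Insert 888: h=4, bucket 4 empty → new chain.
Final buckets:
0: 646
1: ∅
2: 107
3: 550 -> 105 -> 885 -> 745 -> 395
4: 888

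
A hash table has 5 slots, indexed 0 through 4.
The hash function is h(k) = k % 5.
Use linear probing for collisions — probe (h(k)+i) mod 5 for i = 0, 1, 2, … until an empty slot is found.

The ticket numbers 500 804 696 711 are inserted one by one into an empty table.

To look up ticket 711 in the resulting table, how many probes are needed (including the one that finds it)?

Insert 500: h=0, slot 0 empty => index 0.
Insert 804: h=4, slot 4 empty => index 4.
Insert 696: h=1, slot 1 empty => index 1.
Insert 711: h=1, slot 1 occupied => index 2.
Table: [500, 696, 711, ∅, 804]
Lookup 711: h=1, probe 1,2 → found at 2.

2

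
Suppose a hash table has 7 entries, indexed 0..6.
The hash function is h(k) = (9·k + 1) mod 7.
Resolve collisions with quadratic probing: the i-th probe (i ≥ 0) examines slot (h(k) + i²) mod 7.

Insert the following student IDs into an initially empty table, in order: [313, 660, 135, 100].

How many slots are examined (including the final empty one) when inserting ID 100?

3

313 hashes to 4; slot 4 is free -> place at 4.
660 hashes to 5; slot 5 is free -> place at 5.
135 hashes to 5; 5 taken -> place at 6.
100 hashes to 5; 5,6 taken -> place at 2.
Table: [., ., 100, ., 313, 660, 135]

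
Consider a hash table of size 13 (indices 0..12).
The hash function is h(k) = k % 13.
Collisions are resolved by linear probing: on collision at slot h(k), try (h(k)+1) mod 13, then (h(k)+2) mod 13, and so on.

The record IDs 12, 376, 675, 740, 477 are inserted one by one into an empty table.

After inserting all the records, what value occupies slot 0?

12: h=12 => slot 12
376: h=12, probe 12,0 => slot 0
675: h=12, probe 12,0,1 => slot 1
740: h=12, probe 12,0,1,2 => slot 2
477: h=9 => slot 9
Table: [376, 675, 740, ., ., ., ., ., ., 477, ., ., 12]

376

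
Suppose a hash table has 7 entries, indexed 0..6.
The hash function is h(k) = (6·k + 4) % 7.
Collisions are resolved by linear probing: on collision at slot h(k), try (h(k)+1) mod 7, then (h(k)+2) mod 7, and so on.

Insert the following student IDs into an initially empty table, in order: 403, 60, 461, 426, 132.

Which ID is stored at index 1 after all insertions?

403: h=0 → slot 0
60: h=0, probe 0,1 → slot 1
461: h=5 → slot 5
426: h=5, probe 5,6 → slot 6
132: h=5, probe 5,6,0,1,2 → slot 2
Table: [403, 60, 132, _, _, 461, 426]

60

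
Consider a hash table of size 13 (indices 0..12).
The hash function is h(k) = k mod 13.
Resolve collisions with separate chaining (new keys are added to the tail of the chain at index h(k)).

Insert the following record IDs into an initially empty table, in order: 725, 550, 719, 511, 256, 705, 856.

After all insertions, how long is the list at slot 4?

3

Insert 725: h=10, bucket 10 empty -> new chain.
Insert 550: h=4, bucket 4 empty -> new chain.
Insert 719: h=4, bucket 4 nonempty -> append to chain.
Insert 511: h=4, bucket 4 nonempty -> append to chain.
Insert 256: h=9, bucket 9 empty -> new chain.
Insert 705: h=3, bucket 3 empty -> new chain.
Insert 856: h=11, bucket 11 empty -> new chain.
Final buckets:
0: _
1: _
2: _
3: 705
4: 550 -> 719 -> 511
5: _
6: _
7: _
8: _
9: 256
10: 725
11: 856
12: _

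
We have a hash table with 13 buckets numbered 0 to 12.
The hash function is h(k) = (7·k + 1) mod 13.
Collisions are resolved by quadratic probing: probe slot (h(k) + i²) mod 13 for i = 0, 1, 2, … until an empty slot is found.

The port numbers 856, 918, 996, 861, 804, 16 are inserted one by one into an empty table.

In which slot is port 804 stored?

1

856 hashes to 0; slot 0 is free -> place at 0.
918 hashes to 5; slot 5 is free -> place at 5.
996 hashes to 5; 5 taken -> place at 6.
861 hashes to 9; slot 9 is free -> place at 9.
804 hashes to 0; 0 taken -> place at 1.
16 hashes to 9; 9 taken -> place at 10.
Table: [856, 804, ∅, ∅, ∅, 918, 996, ∅, ∅, 861, 16, ∅, ∅]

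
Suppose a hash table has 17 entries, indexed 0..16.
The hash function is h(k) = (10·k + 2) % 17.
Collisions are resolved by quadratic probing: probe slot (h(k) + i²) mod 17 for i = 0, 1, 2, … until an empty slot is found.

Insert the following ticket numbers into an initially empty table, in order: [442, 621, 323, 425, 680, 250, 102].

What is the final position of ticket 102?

1

442: h=2 → slot 2
621: h=7 → slot 7
323: h=2, probe 2,3 → slot 3
425: h=2, probe 2,3,6 → slot 6
680: h=2, probe 2,3,6,11 → slot 11
250: h=3, probe 3,4 → slot 4
102: h=2, probe 2,3,6,11,1 → slot 1
Table: [-, 102, 442, 323, 250, -, 425, 621, -, -, -, 680, -, -, -, -, -]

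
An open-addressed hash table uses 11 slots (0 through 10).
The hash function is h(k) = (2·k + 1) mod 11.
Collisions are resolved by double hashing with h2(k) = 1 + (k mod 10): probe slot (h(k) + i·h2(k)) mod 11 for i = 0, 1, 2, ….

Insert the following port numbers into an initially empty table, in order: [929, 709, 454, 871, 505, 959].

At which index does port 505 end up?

929 hashes to 0; slot 0 is free -> place at 0.
709 hashes to 0, h2=10; 0 taken -> place at 10.
454 hashes to 7; slot 7 is free -> place at 7.
871 hashes to 5; slot 5 is free -> place at 5.
505 hashes to 10, h2=6; 10,5,0 taken -> place at 6.
959 hashes to 5, h2=10; 5 taken -> place at 4.
Table: [929, —, —, —, 959, 871, 505, 454, —, —, 709]

6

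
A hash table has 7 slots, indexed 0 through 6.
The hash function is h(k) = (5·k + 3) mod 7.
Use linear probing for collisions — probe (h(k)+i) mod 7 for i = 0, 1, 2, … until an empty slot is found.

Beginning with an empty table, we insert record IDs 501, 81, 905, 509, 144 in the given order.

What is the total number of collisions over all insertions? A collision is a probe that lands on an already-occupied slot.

501: h=2 → slot 2
81: h=2, probe 2,3 → slot 3
905: h=6 → slot 6
509: h=0 → slot 0
144: h=2, probe 2,3,4 → slot 4
Table: [509, ., 501, 81, 144, ., 905]

3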